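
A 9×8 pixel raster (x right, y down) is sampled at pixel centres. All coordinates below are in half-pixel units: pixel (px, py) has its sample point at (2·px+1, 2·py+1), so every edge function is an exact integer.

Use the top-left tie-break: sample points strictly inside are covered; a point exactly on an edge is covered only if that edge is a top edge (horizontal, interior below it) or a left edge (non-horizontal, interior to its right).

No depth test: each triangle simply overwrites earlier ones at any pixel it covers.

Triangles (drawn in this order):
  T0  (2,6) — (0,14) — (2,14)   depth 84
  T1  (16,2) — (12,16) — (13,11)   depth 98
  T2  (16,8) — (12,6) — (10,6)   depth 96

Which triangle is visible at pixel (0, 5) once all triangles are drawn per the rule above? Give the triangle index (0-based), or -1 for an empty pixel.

T0:
  2·area = 16  (B↔C swapped to make it positive)
  edge (2, 6)→(2, 14): d=(0,8) right/bottom  bias=-1
  edge (2, 14)→(0, 14): d=(-2,0) right/bottom  bias=-1
  edge (0, 14)→(2, 6): d=(2,-8) top-left  bias=+0
    (0,5)@(1, 11): e=[8,6,2] → #
    (1,5)@(3, 11): e=[-8,6,18] → ·
    (0,6)@(1, 13): e=[8,2,6] → #
    (1,6)@(3, 13): e=[-8,2,22] → ·
    (0,7)@(1, 15): e=[8,-2,10] → ·
  covered (2 px):
    · · · · · · · · ·
    · · · · · · · · ·
    · · · · · · · · ·
    · · · · · · · · ·
    · · · · · · · · ·
    # · · · · · · · ·
    # · · · · · · · ·
    · · · · · · · · ·
T1:
  2·area = 6
  edge (16, 2)→(12, 16): d=(-4,14) right/bottom  bias=-1
  edge (12, 16)→(13, 11): d=(1,-5) top-left  bias=+0
  edge (13, 11)→(16, 2): d=(3,-9) top-left  bias=+0
    (7,0)@(15, 1): e=[18,0,-12] → ·  [on edge]
    (7,2)@(15, 5): e=[2,4,0] → #  [on edge]
    (8,2)@(17, 5): e=[-26,14,18] → ·
    (7,3)@(15, 7): e=[-6,6,6] → ·
    (6,5)@(13, 11): e=[6,0,0] → #  [on edge]
    (7,5)@(15, 11): e=[-22,10,18] → ·
    (6,6)@(13, 13): e=[-2,2,6] → ·
  covered (2 px):
    · · · · · · · · ·
    · · · · · · · · ·
    · · · · · · · # ·
    · · · · · · · · ·
    · · · · · · · · ·
    · · · · · · # · ·
    · · · · · · · · ·
    · · · · · · · · ·
T2:
  2·area = 4  (B↔C swapped to make it positive)
  edge (16, 8)→(10, 6): d=(-6,-2) top-left  bias=+0
  edge (10, 6)→(12, 6): d=(2,0) top-left  bias=+0
  edge (12, 6)→(16, 8): d=(4,2) right/bottom  bias=-1
    (0,1)@(1, 3): e=[0,-6,10] → ·  [on edge]
    (3,2)@(7, 5): e=[0,-2,6] → ·  [on edge]
    (6,3)@(13, 7): e=[0,2,2] → #  [on edge]
    (7,3)@(15, 7): e=[4,2,-2] → ·
    (6,4)@(13, 9): e=[-12,6,10] → ·
  covered (1 px):
    · · · · · · · · ·
    · · · · · · · · ·
    · · · · · · · · ·
    · · · · · · # · ·
    · · · · · · · · ·
    · · · · · · · · ·
    · · · · · · · · ·
    · · · · · · · · ·

Z-buffer (winner per pixel, '.' = empty):
  . . . . . . . . .
  . . . . . . . . .
  . . . . . . . 1 .
  . . . . . . 2 . .
  . . . . . . . . .
  0 . . . . . 1 . .
  0 . . . . . . . .
  . . . . . . . . .

Answer: 0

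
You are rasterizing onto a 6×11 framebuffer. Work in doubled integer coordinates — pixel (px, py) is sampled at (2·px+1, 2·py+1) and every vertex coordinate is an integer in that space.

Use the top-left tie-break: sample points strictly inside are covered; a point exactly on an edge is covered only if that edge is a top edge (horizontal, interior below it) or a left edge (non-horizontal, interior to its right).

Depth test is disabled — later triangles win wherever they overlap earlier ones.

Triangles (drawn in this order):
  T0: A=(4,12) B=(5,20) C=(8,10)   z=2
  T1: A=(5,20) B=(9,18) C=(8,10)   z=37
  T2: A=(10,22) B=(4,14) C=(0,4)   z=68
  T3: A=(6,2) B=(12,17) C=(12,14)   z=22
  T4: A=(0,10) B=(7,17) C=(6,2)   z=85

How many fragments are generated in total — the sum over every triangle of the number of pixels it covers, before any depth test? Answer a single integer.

T0:
  2·area = 34  (B↔C swapped to make it positive)
  edge (4, 12)→(8, 10): d=(4,-2) top-left  bias=+0
  edge (8, 10)→(5, 20): d=(-3,10) right/bottom  bias=-1
  edge (5, 20)→(4, 12): d=(-1,-8) top-left  bias=+0
    (3,5)@(7, 11): e=[2,7,25] → #
    (4,5)@(9, 11): e=[6,-13,41] → ·
    (2,6)@(5, 13): e=[6,21,7] → #
    (4,6)@(9, 13): e=[14,-19,39] → ·
    (2,7)@(5, 15): e=[14,15,5] → #
    (3,7)@(7, 15): e=[18,-5,21] → ·
    (2,8)@(5, 17): e=[22,9,3] → #
    (3,8)@(7, 17): e=[26,-11,19] → ·
    (2,9)@(5, 19): e=[30,3,1] → #
    (3,9)@(7, 19): e=[34,-17,17] → ·
    (2,10)@(5, 21): e=[38,-3,-1] → ·
  covered (6 px):
    · · · · · ·
    · · · · · ·
    · · · · · ·
    · · · · · ·
    · · · · · ·
    · · · # · ·
    · · # # · ·
    · · # · · ·
    · · # · · ·
    · · # · · ·
    · · · · · ·
T1:
  2·area = 34  (B↔C swapped to make it positive)
  edge (5, 20)→(8, 10): d=(3,-10) top-left  bias=+0
  edge (8, 10)→(9, 18): d=(1,8) right/bottom  bias=-1
  edge (9, 18)→(5, 20): d=(-4,2) right/bottom  bias=-1
    (3,7)@(7, 15): e=[5,13,16] → #
    (4,7)@(9, 15): e=[25,-3,12] → ·
    (3,8)@(7, 17): e=[11,15,8] → #
    (4,8)@(9, 17): e=[31,-1,4] → ·
    (5,8)@(11, 17): e=[51,-17,0] → ·  [on edge]
    (3,9)@(7, 19): e=[17,17,0] → ·  [on edge]
    (1,10)@(3, 21): e=[-17,51,0] → ·  [on edge]
  covered (2 px):
    · · · · · ·
    · · · · · ·
    · · · · · ·
    · · · · · ·
    · · · · · ·
    · · · · · ·
    · · · · · ·
    · · · # · ·
    · · · # · ·
    · · · · · ·
    · · · · · ·
T2:
  2·area = 28
  edge (10, 22)→(4, 14): d=(-6,-8) top-left  bias=+0
  edge (4, 14)→(0, 4): d=(-4,-10) top-left  bias=+0
  edge (0, 4)→(10, 22): d=(10,18) right/bottom  bias=-1
    (1,5)@(3, 11): e=[10,2,16] → #
    (2,5)@(5, 11): e=[26,22,-20] → ·
    (1,6)@(3, 13): e=[-2,-6,36] → ·
    (2,6)@(5, 13): e=[14,14,0] → ·  [on edge]
    (2,7)@(5, 15): e=[2,6,20] → #
    (3,7)@(7, 15): e=[18,26,-16] → ·
    (2,8)@(5, 17): e=[-10,-2,40] → ·
    (3,8)@(7, 17): e=[6,18,4] → #
    (4,8)@(9, 17): e=[22,38,-32] → ·
    (3,9)@(7, 19): e=[-6,10,24] → ·
  covered (3 px):
    · · · · · ·
    · · · · · ·
    · · · · · ·
    · · · · · ·
    · · · · · ·
    · # · · · ·
    · · · · · ·
    · · # · · ·
    · · · # · ·
    · · · · · ·
    · · · · · ·
T3:
  2·area = 18  (B↔C swapped to make it positive)
  edge (6, 2)→(12, 14): d=(6,12) right/bottom  bias=-1
  edge (12, 14)→(12, 17): d=(0,3) right/bottom  bias=-1
  edge (12, 17)→(6, 2): d=(-6,-15) top-left  bias=+0
    (4,4)@(9, 9): e=[6,9,3] → #
    (5,4)@(11, 9): e=[-18,3,33] → ·
    (4,5)@(9, 11): e=[18,9,-9] → ·
    (5,6)@(11, 13): e=[6,3,9] → #
    (5,7)@(11, 15): e=[18,3,-3] → ·
  covered (2 px):
    · · · · · ·
    · · · · · ·
    · · · · · ·
    · · · · · ·
    · · · · # ·
    · · · · · ·
    · · · · · #
    · · · · · ·
    · · · · · ·
    · · · · · ·
    · · · · · ·
T4:
  2·area = 98  (B↔C swapped to make it positive)
  edge (0, 10)→(6, 2): d=(6,-8) top-left  bias=+0
  edge (6, 2)→(7, 17): d=(1,15) right/bottom  bias=-1
  edge (7, 17)→(0, 10): d=(-7,-7) top-left  bias=+0
    (2,2)@(5, 5): e=[10,18,70] → #
    (3,2)@(7, 5): e=[26,-12,84] → ·
    (1,3)@(3, 7): e=[6,50,42] → #
    (3,3)@(7, 7): e=[38,-10,70] → ·
    (0,4)@(1, 9): e=[2,82,14] → #
    (3,4)@(7, 9): e=[50,-8,56] → ·
    (0,5)@(1, 11): e=[14,84,0] → #  [on edge]
    (3,5)@(7, 11): e=[62,-6,42] → ·
    (0,6)@(1, 13): e=[26,86,-14] → ·
    (1,6)@(3, 13): e=[42,56,0] → #  [on edge]
    (3,6)@(7, 13): e=[74,-4,28] → ·
    (1,7)@(3, 15): e=[54,58,-14] → ·
    (2,7)@(5, 15): e=[70,28,0] → #  [on edge]
    (3,8)@(7, 17): e=[98,0,0] → ·  [on edge]
    (4,9)@(9, 19): e=[126,-28,0] → ·  [on edge]
    (5,10)@(11, 21): e=[154,-56,0] → ·  [on edge]
  covered (12 px):
    · · · · · ·
    · · · · · ·
    · · # · · ·
    · # # · · ·
    # # # · · ·
    # # # · · ·
    · # # · · ·
    · · # · · ·
    · · · · · ·
    · · · · · ·
    · · · · · ·

Result: 25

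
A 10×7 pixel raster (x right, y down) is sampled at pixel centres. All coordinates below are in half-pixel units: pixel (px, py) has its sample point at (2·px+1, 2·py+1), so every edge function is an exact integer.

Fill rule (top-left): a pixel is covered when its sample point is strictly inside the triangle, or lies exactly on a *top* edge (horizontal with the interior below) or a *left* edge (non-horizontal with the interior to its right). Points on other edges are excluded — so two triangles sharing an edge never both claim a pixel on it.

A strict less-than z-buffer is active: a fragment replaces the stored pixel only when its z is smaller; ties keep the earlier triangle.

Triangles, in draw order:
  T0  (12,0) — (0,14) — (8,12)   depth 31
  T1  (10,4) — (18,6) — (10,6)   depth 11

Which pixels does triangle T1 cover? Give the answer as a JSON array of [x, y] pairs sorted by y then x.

T0:
  2·area = 88  (B↔C swapped to make it positive)
  edge (12, 0)→(8, 12): d=(-4,12) right/bottom  bias=-1
  edge (8, 12)→(0, 14): d=(-8,2) right/bottom  bias=-1
  edge (0, 14)→(12, 0): d=(12,-14) top-left  bias=+0
    (5,1)@(11, 3): e=[0,66,22] → .  [on edge]
    (4,2)@(9, 5): e=[16,54,18] → X
    (5,2)@(11, 5): e=[-8,50,46] → .
    (3,3)@(7, 7): e=[32,42,14] → X
    (5,3)@(11, 7): e=[-16,34,70] → .
    (2,4)@(5, 9): e=[48,30,10] → X
    (4,4)@(9, 9): e=[0,22,66] → .  [on edge]
    (1,5)@(3, 11): e=[64,18,6] → X
    (4,5)@(9, 11): e=[-8,6,90] → .
    (0,6)@(1, 13): e=[80,6,2] → X
    (2,6)@(5, 13): e=[32,-2,58] → .
    (3,6)@(7, 13): e=[8,-6,86] → .
  covered (10 px):
    . . . . . . . . . .
    . . . . . . . . . .
    . . . . X . . . . .
    . . . X X . . . . .
    . . X X . . . . . .
    . X X X . . . . . .
    X X . . . . . . . .
T1:
  2·area = 16
  edge (10, 4)→(18, 6): d=(8,2) right/bottom  bias=-1
  edge (18, 6)→(10, 6): d=(-8,0) right/bottom  bias=-1
  edge (10, 6)→(10, 4): d=(0,-2) top-left  bias=+0
    (5,2)@(11, 5): e=[6,8,2] → X
    (6,2)@(13, 5): e=[2,8,6] → X
    (7,2)@(15, 5): e=[-2,8,10] → .
    (5,3)@(11, 7): e=[22,-8,2] → .
    (6,3)@(13, 7): e=[18,-8,6] → .
  covered (2 px):
    . . . . . . . . . .
    . . . . . . . . . .
    . . . . . X X . . .
    . . . . . . . . . .
    . . . . . . . . . .
    . . . . . . . . . .
    . . . . . . . . . .

Final: [[5,2],[6,2]]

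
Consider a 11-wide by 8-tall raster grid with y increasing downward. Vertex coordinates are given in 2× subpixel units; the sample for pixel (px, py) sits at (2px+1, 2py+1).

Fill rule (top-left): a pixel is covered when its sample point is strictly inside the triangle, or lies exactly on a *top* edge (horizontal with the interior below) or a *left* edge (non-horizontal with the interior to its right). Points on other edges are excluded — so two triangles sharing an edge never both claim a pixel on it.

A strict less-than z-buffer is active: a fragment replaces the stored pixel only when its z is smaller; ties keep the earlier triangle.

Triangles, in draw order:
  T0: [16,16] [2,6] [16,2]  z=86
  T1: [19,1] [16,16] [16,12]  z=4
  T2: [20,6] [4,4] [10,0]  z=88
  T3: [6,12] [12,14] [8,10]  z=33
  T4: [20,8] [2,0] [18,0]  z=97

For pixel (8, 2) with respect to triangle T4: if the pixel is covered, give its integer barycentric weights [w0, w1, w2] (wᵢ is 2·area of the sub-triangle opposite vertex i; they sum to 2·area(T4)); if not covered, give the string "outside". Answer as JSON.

T0:
  2·area = 196
  edge (16, 16)→(2, 6): d=(-14,-10) top-left  bias=+0
  edge (2, 6)→(16, 2): d=(14,-4) top-left  bias=+0
  edge (16, 2)→(16, 16): d=(0,14) right/bottom  bias=-1
    (6,1)@(13, 3): e=[152,2,42] → █
    (7,1)@(15, 3): e=[172,10,14] → █
    (8,1)@(17, 3): e=[192,18,-14] → ·
    (3,2)@(7, 5): e=[64,6,126] → █
    (4,2)@(9, 5): e=[84,14,98] → █
    (5,2)@(11, 5): e=[104,22,70] → █
    (8,2)@(17, 5): e=[164,46,-14] → ·
    (2,3)@(5, 7): e=[16,26,154] → █
    (8,3)@(17, 7): e=[136,74,-14] → ·
    (2,4)@(5, 9): e=[-12,54,154] → ·
    (3,4)@(7, 9): e=[8,62,126] → █
    (8,4)@(17, 9): e=[108,102,-14] → ·
    (4,5)@(9, 11): e=[0,98,98] → █  [on edge]
  covered (25 px):
    · · · · · · · · · · ·
    · · · · · · █ █ · · ·
    · · · █ █ █ █ █ · · ·
    · · █ █ █ █ █ █ · · ·
    · · · █ █ █ █ █ · · ·
    · · · · █ █ █ █ · · ·
    · · · · · · █ █ · · ·
    · · · · · · · █ · · ·
T1:
  2·area = 12
  edge (19, 1)→(16, 16): d=(-3,15) right/bottom  bias=-1
  edge (16, 16)→(16, 12): d=(0,-4) top-left  bias=+0
  edge (16, 12)→(19, 1): d=(3,-11) top-left  bias=+0
    (9,0)@(19, 1): e=[0,12,0] → ·  [on edge]
    (8,4)@(17, 9): e=[6,4,2] → █
    (9,4)@(19, 9): e=[-24,12,24] → ·
    (8,5)@(17, 11): e=[0,4,8] → ·  [on edge]
  covered (1 px):
    · · · · · · · · · · ·
    · · · · · · · · · · ·
    · · · · · · · · · · ·
    · · · · · · · · · · ·
    · · · · · · · · █ · ·
    · · · · · · · · · · ·
    · · · · · · · · · · ·
    · · · · · · · · · · ·
T2:
  2·area = 76
  edge (20, 6)→(4, 4): d=(-16,-2) top-left  bias=+0
  edge (4, 4)→(10, 0): d=(6,-4) top-left  bias=+0
  edge (10, 0)→(20, 6): d=(10,6) right/bottom  bias=-1
    (4,0)@(9, 1): e=[58,2,16] → █
    (5,0)@(11, 1): e=[62,10,4] → █
    (6,0)@(13, 1): e=[66,18,-8] → ·
    (3,1)@(7, 3): e=[22,6,48] → █
    (6,1)@(13, 3): e=[34,30,12] → █
    (7,1)@(15, 3): e=[38,38,0] → ·  [on edge]
    (3,2)@(7, 5): e=[-10,18,68] → ·
    (4,2)@(9, 5): e=[-6,26,56] → ·
    (5,2)@(11, 5): e=[-2,34,44] → ·
    (6,2)@(13, 5): e=[2,42,32] → █
    (7,2)@(15, 5): e=[6,50,20] → █
    (8,2)@(17, 5): e=[10,58,8] → █
  covered (9 px):
    · · · · █ █ · · · · ·
    · · · █ █ █ █ · · · ·
    · · · · · · █ █ █ · ·
    · · · · · · · · · · ·
    · · · · · · · · · · ·
    · · · · · · · · · · ·
    · · · · · · · · · · ·
    · · · · · · · · · · ·
T3:
  2·area = 16  (B↔C swapped to make it positive)
  edge (6, 12)→(8, 10): d=(2,-2) top-left  bias=+0
  edge (8, 10)→(12, 14): d=(4,4) right/bottom  bias=-1
  edge (12, 14)→(6, 12): d=(-6,-2) top-left  bias=+0
    (8,0)@(17, 1): e=[0,-72,88] → ·  [on edge]
    (0,1)@(1, 3): e=[-28,0,44] → ·  [on edge]
    (7,1)@(15, 3): e=[0,-56,72] → ·  [on edge]
    (1,2)@(3, 5): e=[-20,0,36] → ·  [on edge]
    (6,2)@(13, 5): e=[0,-40,56] → ·  [on edge]
    (2,3)@(5, 7): e=[-12,0,28] → ·  [on edge]
    (5,3)@(11, 7): e=[0,-24,40] → ·  [on edge]
    (3,4)@(7, 9): e=[-4,0,20] → ·  [on edge]
    (4,4)@(9, 9): e=[0,-8,24] → ·  [on edge]
    (1,5)@(3, 11): e=[-8,24,0] → ·  [on edge]
    (3,5)@(7, 11): e=[0,8,8] → █  [on edge]
    (4,5)@(9, 11): e=[4,0,12] → ·  [on edge]
    (2,6)@(5, 13): e=[0,24,-8] → ·  [on edge]
    (4,6)@(9, 13): e=[8,8,0] → █  [on edge]
    (5,6)@(11, 13): e=[12,0,4] → ·  [on edge]
    (1,7)@(3, 15): e=[0,40,-24] → ·  [on edge]
    (6,7)@(13, 15): e=[20,0,-4] → ·  [on edge]
    (7,7)@(15, 15): e=[24,-8,0] → ·  [on edge]
  covered (2 px):
    · · · · · · · · · · ·
    · · · · · · · · · · ·
    · · · · · · · · · · ·
    · · · · · · · · · · ·
    · · · · · · · · · · ·
    · · · █ · · · · · · ·
    · · · · █ · · · · · ·
    · · · · · · · · · · ·
T4:
  2·area = 128
  edge (20, 8)→(2, 0): d=(-18,-8) top-left  bias=+0
  edge (2, 0)→(18, 0): d=(16,0) top-left  bias=+0
  edge (18, 0)→(20, 8): d=(2,8) right/bottom  bias=-1
    (2,0)@(5, 1): e=[6,16,106] → █
    (3,0)@(7, 1): e=[22,16,90] → █
    (4,0)@(9, 1): e=[38,16,74] → █
    (5,0)@(11, 1): e=[54,16,58] → █
    (6,0)@(13, 1): e=[70,16,42] → █
    (7,0)@(15, 1): e=[86,16,26] → █
    (8,0)@(17, 1): e=[102,16,10] → █
    (9,0)@(19, 1): e=[118,16,-6] → ·
    (2,1)@(5, 3): e=[-30,48,110] → ·
    (3,1)@(7, 3): e=[-14,48,94] → ·
    (4,1)@(9, 3): e=[2,48,78] → █
    (9,1)@(19, 3): e=[82,48,-2] → ·
  covered (16 px):
    · · █ █ █ █ █ █ █ · ·
    · · · · █ █ █ █ █ · ·
    · · · · · · · █ █ █ ·
    · · · · · · · · · █ ·
    · · · · · · · · · · ·
    · · · · · · · · · · ·
    · · · · · · · · · · ·
    · · · · · · · · · · ·

Final: [80,18,30]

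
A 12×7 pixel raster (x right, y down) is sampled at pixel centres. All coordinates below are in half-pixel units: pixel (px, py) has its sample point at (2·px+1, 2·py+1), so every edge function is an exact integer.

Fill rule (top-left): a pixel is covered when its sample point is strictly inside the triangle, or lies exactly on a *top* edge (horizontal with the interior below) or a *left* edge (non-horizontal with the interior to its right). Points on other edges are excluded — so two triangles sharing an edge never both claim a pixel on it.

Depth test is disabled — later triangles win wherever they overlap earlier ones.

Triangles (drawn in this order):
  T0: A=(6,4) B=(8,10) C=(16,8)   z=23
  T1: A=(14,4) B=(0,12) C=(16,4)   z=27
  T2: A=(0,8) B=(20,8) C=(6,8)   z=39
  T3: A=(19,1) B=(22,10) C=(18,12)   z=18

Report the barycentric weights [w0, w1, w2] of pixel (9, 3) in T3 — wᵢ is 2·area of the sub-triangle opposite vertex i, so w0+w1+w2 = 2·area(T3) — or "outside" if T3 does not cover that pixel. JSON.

T0:
  2·area = 52  (B↔C swapped to make it positive)
  edge (6, 4)→(16, 8): d=(10,4) right/bottom  bias=-1
  edge (16, 8)→(8, 10): d=(-8,2) right/bottom  bias=-1
  edge (8, 10)→(6, 4): d=(-2,-6) top-left  bias=+0
    (2,0)@(5, 1): e=[-26,78,0] → ·  [on edge]
    (3,2)@(7, 5): e=[6,42,4] → #
    (4,2)@(9, 5): e=[-2,38,16] → ·
    (3,3)@(7, 7): e=[26,26,0] → #  [on edge]
    (4,3)@(9, 7): e=[18,22,12] → #
    (5,3)@(11, 7): e=[10,18,24] → #
    (6,3)@(13, 7): e=[2,14,36] → #
    (7,3)@(15, 7): e=[-6,10,48] → ·
    (3,4)@(7, 9): e=[46,10,-4] → ·
    (4,4)@(9, 9): e=[38,6,8] → #
    (6,4)@(13, 9): e=[22,-2,32] → ·
    (4,5)@(9, 11): e=[58,-10,4] → ·
    (4,6)@(9, 13): e=[78,-26,0] → ·  [on edge]
  covered (7 px):
    · · · · · · · · · · · ·
    · · · · · · · · · · · ·
    · · · # · · · · · · · ·
    · · · # # # # · · · · ·
    · · · · # # · · · · · ·
    · · · · · · · · · · · ·
    · · · · · · · · · · · ·
T1:
  2·area = 16  (B↔C swapped to make it positive)
  edge (14, 4)→(16, 4): d=(2,0) top-left  bias=+0
  edge (16, 4)→(0, 12): d=(-16,8) right/bottom  bias=-1
  edge (0, 12)→(14, 4): d=(14,-8) top-left  bias=+0
    (6,2)@(13, 5): e=[2,8,6] → #
    (7,2)@(15, 5): e=[2,-8,22] → ·
    (4,3)@(9, 7): e=[6,8,2] → #
    (5,3)@(11, 7): e=[6,-8,18] → ·
    (6,3)@(13, 7): e=[6,-24,34] → ·
    (4,4)@(9, 9): e=[10,-24,30] → ·
  covered (2 px):
    · · · · · · · · · · · ·
    · · · · · · · · · · · ·
    · · · · · · # · · · · ·
    · · · · # · · · · · · ·
    · · · · · · · · · · · ·
    · · · · · · · · · · · ·
    · · · · · · · · · · · ·
T2:
  degenerate (2·area = 0) — covers nothing
T3:
  2·area = 42
  edge (19, 1)→(22, 10): d=(3,9) right/bottom  bias=-1
  edge (22, 10)→(18, 12): d=(-4,2) right/bottom  bias=-1
  edge (18, 12)→(19, 1): d=(1,-11) top-left  bias=+0
    (9,0)@(19, 1): e=[0,42,0] → ·  [on edge]
    (9,1)@(19, 3): e=[6,34,2] → #
    (10,1)@(21, 3): e=[-12,30,24] → ·
    (9,2)@(19, 5): e=[12,26,4] → #
    (10,2)@(21, 5): e=[-6,22,26] → ·
    (9,3)@(19, 7): e=[18,18,6] → #
    (10,3)@(21, 7): e=[0,14,28] → ·  [on edge]
    (9,4)@(19, 9): e=[24,10,8] → #
    (10,4)@(21, 9): e=[6,6,30] → #
    (11,4)@(23, 9): e=[-12,2,52] → ·
    (9,5)@(19, 11): e=[30,2,10] → #
    (10,5)@(21, 11): e=[12,-2,32] → ·
    (11,6)@(23, 13): e=[0,-14,56] → ·  [on edge]
  covered (6 px):
    · · · · · · · · · · · ·
    · · · · · · · · · # · ·
    · · · · · · · · · # · ·
    · · · · · · · · · # · ·
    · · · · · · · · · # # ·
    · · · · · · · · · # · ·
    · · · · · · · · · · · ·

Answer: [18,6,18]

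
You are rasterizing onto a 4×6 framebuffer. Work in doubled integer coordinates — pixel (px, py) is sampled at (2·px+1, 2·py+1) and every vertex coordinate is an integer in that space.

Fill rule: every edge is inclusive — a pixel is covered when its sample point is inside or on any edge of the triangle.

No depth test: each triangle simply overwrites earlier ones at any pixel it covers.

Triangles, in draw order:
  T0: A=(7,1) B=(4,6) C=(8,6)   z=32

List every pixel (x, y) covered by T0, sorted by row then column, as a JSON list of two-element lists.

T0:
  2·area = 20  (B↔C swapped to make it positive)
  edge (7, 1)→(8, 6): d=(1,5) inclusive
  edge (8, 6)→(4, 6): d=(-4,0) inclusive
  edge (4, 6)→(7, 1): d=(3,-5) inclusive
    (3,0)@(7, 1): e=[0,20,0] → █  [on edge]
    (3,1)@(7, 3): e=[2,12,6] → █
    (2,2)@(5, 5): e=[14,4,2] → █
    (2,3)@(5, 7): e=[16,-4,8] → ·
    (3,3)@(7, 7): e=[6,-4,18] → ·
    (0,5)@(1, 11): e=[40,-20,0] → ·  [on edge]
  covered (4 px):
    · · · █
    · · · █
    · · █ █
    · · · ·
    · · · ·
    · · · ·

Result: [[3,0],[3,1],[2,2],[3,2]]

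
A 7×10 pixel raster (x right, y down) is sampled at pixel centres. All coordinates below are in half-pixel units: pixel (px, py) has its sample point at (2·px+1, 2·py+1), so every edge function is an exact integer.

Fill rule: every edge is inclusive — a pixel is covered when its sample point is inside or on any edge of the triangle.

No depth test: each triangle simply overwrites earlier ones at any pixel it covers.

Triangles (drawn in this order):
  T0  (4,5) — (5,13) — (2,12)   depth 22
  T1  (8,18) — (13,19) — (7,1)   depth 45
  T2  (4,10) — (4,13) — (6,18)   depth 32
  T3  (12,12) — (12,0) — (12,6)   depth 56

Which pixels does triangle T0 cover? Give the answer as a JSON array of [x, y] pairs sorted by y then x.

T0:
  2·area = 23
  edge (4, 5)→(5, 13): d=(1,8) inclusive
  edge (5, 13)→(2, 12): d=(-3,-1) inclusive
  edge (2, 12)→(4, 5): d=(2,-7) inclusive
    (1,4)@(3, 9): e=[12,10,1] → #
    (2,4)@(5, 9): e=[-4,12,15] → ·
    (1,5)@(3, 11): e=[14,4,5] → #
    (2,5)@(5, 11): e=[-2,6,19] → ·
    (1,6)@(3, 13): e=[16,-2,9] → ·
    (2,6)@(5, 13): e=[0,0,23] → #  [on edge]
    (3,6)@(7, 13): e=[-16,2,37] → ·
    (2,7)@(5, 15): e=[2,-6,27] → ·
    (5,7)@(11, 15): e=[-46,0,69] → ·  [on edge]
  covered (3 px):
    · · · · · · ·
    · · · · · · ·
    · · · · · · ·
    · · · · · · ·
    · # · · · · ·
    · # · · · · ·
    · · # · · · ·
    · · · · · · ·
    · · · · · · ·
    · · · · · · ·
T1:
  2·area = 84  (B↔C swapped to make it positive)
  edge (8, 18)→(7, 1): d=(-1,-17) inclusive
  edge (7, 1)→(13, 19): d=(6,18) inclusive
  edge (13, 19)→(8, 18): d=(-5,-1) inclusive
    (3,0)@(7, 1): e=[0,0,84] → #  [on edge]
    (4,0)@(9, 1): e=[34,-36,86] → ·
    (3,1)@(7, 3): e=[-2,12,74] → ·
    (4,3)@(9, 7): e=[28,0,56] → #  [on edge]
    (5,3)@(11, 7): e=[62,-36,58] → ·
    (4,4)@(9, 9): e=[26,12,46] → #
    (5,4)@(11, 9): e=[60,-24,48] → ·
    (4,5)@(9, 11): e=[24,24,36] → #
    (5,5)@(11, 11): e=[58,-12,38] → ·
    (4,6)@(9, 13): e=[22,36,26] → #
    (5,6)@(11, 13): e=[56,0,28] → #  [on edge]
    (6,6)@(13, 13): e=[90,-36,30] → ·
    (1,8)@(3, 17): e=[-84,168,0] → ·  [on edge]
    (6,9)@(13, 19): e=[84,0,0] → #  [on edge]
  covered (11 px):
    · · · # · · ·
    · · · · · · ·
    · · · · · · ·
    · · · · # · ·
    · · · · # · ·
    · · · · # · ·
    · · · · # # ·
    · · · · # # ·
    · · · · # # ·
    · · · · · · #
T2:
  2·area = 6  (B↔C swapped to make it positive)
  edge (4, 10)→(6, 18): d=(2,8) inclusive
  edge (6, 18)→(4, 13): d=(-2,-5) inclusive
  edge (4, 13)→(4, 10): d=(0,-3) inclusive
    (2,7)@(5, 15): e=[2,1,3] → #
    (3,7)@(7, 15): e=[-14,11,9] → ·
    (2,8)@(5, 17): e=[6,-3,3] → ·
  covered (1 px):
    · · · · · · ·
    · · · · · · ·
    · · · · · · ·
    · · · · · · ·
    · · · · · · ·
    · · · · · · ·
    · · · · · · ·
    · · # · · · ·
    · · · · · · ·
    · · · · · · ·
T3:
  degenerate (2·area = 0) — covers nothing

Answer: [[1,4],[1,5],[2,6]]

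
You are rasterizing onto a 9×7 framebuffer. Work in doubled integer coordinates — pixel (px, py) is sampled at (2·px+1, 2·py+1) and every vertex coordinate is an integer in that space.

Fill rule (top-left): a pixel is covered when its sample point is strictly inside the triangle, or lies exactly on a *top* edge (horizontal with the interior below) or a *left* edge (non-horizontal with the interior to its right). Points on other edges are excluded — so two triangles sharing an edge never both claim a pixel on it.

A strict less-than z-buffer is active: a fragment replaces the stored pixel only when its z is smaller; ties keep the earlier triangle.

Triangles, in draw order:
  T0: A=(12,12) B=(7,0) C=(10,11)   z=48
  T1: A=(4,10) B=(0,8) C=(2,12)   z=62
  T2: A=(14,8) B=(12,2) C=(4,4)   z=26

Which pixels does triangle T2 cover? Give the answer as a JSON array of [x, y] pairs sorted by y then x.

T0:
  2·area = 19  (B↔C swapped to make it positive)
  edge (12, 12)→(10, 11): d=(-2,-1) top-left  bias=+0
  edge (10, 11)→(7, 0): d=(-3,-11) top-left  bias=+0
  edge (7, 0)→(12, 12): d=(5,12) right/bottom  bias=-1
    (4,2)@(9, 5): e=[11,7,1] → █
    (5,2)@(11, 5): e=[13,29,-23] → ·
    (4,3)@(9, 7): e=[7,1,11] → █
    (5,3)@(11, 7): e=[9,23,-13] → ·
    (4,4)@(9, 9): e=[3,-5,21] → ·
    (5,5)@(11, 11): e=[1,11,7] → █
    (6,5)@(13, 11): e=[3,33,-17] → ·
    (5,6)@(11, 13): e=[-3,5,17] → ·
  covered (3 px):
    · · · · · · · · ·
    · · · · · · · · ·
    · · · · █ · · · ·
    · · · · █ · · · ·
    · · · · · · · · ·
    · · · · · █ · · ·
    · · · · · · · · ·
T1:
  2·area = 12  (B↔C swapped to make it positive)
  edge (4, 10)→(2, 12): d=(-2,2) right/bottom  bias=-1
  edge (2, 12)→(0, 8): d=(-2,-4) top-left  bias=+0
  edge (0, 8)→(4, 10): d=(4,2) right/bottom  bias=-1
    (6,0)@(13, 1): e=[0,66,-54] → ·  [on edge]
    (5,1)@(11, 3): e=[0,54,-42] → ·  [on edge]
    (4,2)@(9, 5): e=[0,42,-30] → ·  [on edge]
    (3,3)@(7, 7): e=[0,30,-18] → ·  [on edge]
    (0,4)@(1, 9): e=[8,2,2] → █
    (1,4)@(3, 9): e=[4,10,-2] → ·
    (2,4)@(5, 9): e=[0,18,-6] → ·  [on edge]
    (0,5)@(1, 11): e=[4,-2,10] → ·
    (1,5)@(3, 11): e=[0,6,6] → ·  [on edge]
    (0,6)@(1, 13): e=[0,-6,18] → ·  [on edge]
  covered (1 px):
    · · · · · · · · ·
    · · · · · · · · ·
    · · · · · · · · ·
    · · · · · · · · ·
    █ · · · · · · · ·
    · · · · · · · · ·
    · · · · · · · · ·
T2:
  2·area = 52  (B↔C swapped to make it positive)
  edge (14, 8)→(4, 4): d=(-10,-4) top-left  bias=+0
  edge (4, 4)→(12, 2): d=(8,-2) top-left  bias=+0
  edge (12, 2)→(14, 8): d=(2,6) right/bottom  bias=-1
    (4,1)@(9, 3): e=[30,2,20] → █
    (5,1)@(11, 3): e=[38,6,8] → █
    (6,1)@(13, 3): e=[46,10,-4] → ·
    (3,2)@(7, 5): e=[2,14,36] → █
    (6,2)@(13, 5): e=[26,26,0] → ·  [on edge]
    (3,3)@(7, 7): e=[-18,30,40] → ·
    (4,3)@(9, 7): e=[-10,34,28] → ·
    (5,3)@(11, 7): e=[-2,38,16] → ·
    (6,3)@(13, 7): e=[6,42,4] → █
    (7,3)@(15, 7): e=[14,46,-8] → ·
    (6,4)@(13, 9): e=[-14,58,8] → ·
    (7,5)@(15, 11): e=[-26,78,0] → ·  [on edge]
  covered (6 px):
    · · · · · · · · ·
    · · · · █ █ · · ·
    · · · █ █ █ · · ·
    · · · · · · █ · ·
    · · · · · · · · ·
    · · · · · · · · ·
    · · · · · · · · ·

Final: [[4,1],[5,1],[3,2],[4,2],[5,2],[6,3]]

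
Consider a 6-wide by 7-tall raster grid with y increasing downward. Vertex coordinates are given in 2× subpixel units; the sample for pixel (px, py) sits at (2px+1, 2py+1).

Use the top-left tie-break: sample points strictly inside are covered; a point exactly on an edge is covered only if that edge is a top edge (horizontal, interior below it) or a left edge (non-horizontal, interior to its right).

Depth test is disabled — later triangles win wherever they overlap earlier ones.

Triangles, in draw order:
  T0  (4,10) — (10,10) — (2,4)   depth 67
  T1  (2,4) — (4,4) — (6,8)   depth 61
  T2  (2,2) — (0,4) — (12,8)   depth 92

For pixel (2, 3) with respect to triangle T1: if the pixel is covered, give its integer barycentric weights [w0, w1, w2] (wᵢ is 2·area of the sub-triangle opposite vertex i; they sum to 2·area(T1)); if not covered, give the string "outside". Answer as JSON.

T0:
  2·area = 36  (B↔C swapped to make it positive)
  edge (4, 10)→(2, 4): d=(-2,-6) top-left  bias=+0
  edge (2, 4)→(10, 10): d=(8,6) right/bottom  bias=-1
  edge (10, 10)→(4, 10): d=(-6,0) right/bottom  bias=-1
    (0,0)@(1, 1): e=[0,-18,54] → ·  [on edge]
    (1,2)@(3, 5): e=[4,2,30] → #
    (2,2)@(5, 5): e=[16,-10,30] → ·
    (1,3)@(3, 7): e=[0,18,18] → #  [on edge]
    (2,3)@(5, 7): e=[12,6,18] → #
    (3,3)@(7, 7): e=[24,-6,18] → ·
    (1,4)@(3, 9): e=[-4,34,6] → ·
    (2,4)@(5, 9): e=[8,22,6] → #
    (3,4)@(7, 9): e=[20,10,6] → #
    (4,4)@(9, 9): e=[32,-2,6] → ·
    (2,5)@(5, 11): e=[4,38,-6] → ·
    (3,5)@(7, 11): e=[16,26,-6] → ·
    (2,6)@(5, 13): e=[0,54,-18] → ·  [on edge]
  covered (5 px):
    · · · · · ·
    · · · · · ·
    · # · · · ·
    · # # · · ·
    · · # # · ·
    · · · · · ·
    · · · · · ·
T1:
  2·area = 8
  edge (2, 4)→(4, 4): d=(2,0) top-left  bias=+0
  edge (4, 4)→(6, 8): d=(2,4) right/bottom  bias=-1
  edge (6, 8)→(2, 4): d=(-4,-4) top-left  bias=+0
    (0,1)@(1, 3): e=[-2,10,0] → ·  [on edge]
    (1,2)@(3, 5): e=[2,6,0] → #  [on edge]
    (2,2)@(5, 5): e=[2,-2,8] → ·
    (1,3)@(3, 7): e=[6,10,-8] → ·
    (2,3)@(5, 7): e=[6,2,0] → #  [on edge]
    (3,3)@(7, 7): e=[6,-6,8] → ·
    (2,4)@(5, 9): e=[10,6,-8] → ·
    (3,4)@(7, 9): e=[10,-2,0] → ·  [on edge]
    (4,5)@(9, 11): e=[14,-6,0] → ·  [on edge]
    (5,6)@(11, 13): e=[18,-10,0] → ·  [on edge]
  covered (2 px):
    · · · · · ·
    · · · · · ·
    · # · · · ·
    · · # · · ·
    · · · · · ·
    · · · · · ·
    · · · · · ·
T2:
  2·area = 32  (B↔C swapped to make it positive)
  edge (2, 2)→(12, 8): d=(10,6) right/bottom  bias=-1
  edge (12, 8)→(0, 4): d=(-12,-4) top-left  bias=+0
  edge (0, 4)→(2, 2): d=(2,-2) top-left  bias=+0
    (1,0)@(3, 1): e=[-16,48,0] → ·  [on edge]
    (0,1)@(1, 3): e=[16,16,0] → #  [on edge]
    (1,1)@(3, 3): e=[4,24,4] → #
    (2,1)@(5, 3): e=[-8,32,8] → ·
    (0,2)@(1, 5): e=[36,-8,4] → ·
    (1,2)@(3, 5): e=[24,0,8] → #  [on edge]
    (2,2)@(5, 5): e=[12,8,12] → #
    (3,2)@(7, 5): e=[0,16,16] → ·  [on edge]
    (1,3)@(3, 7): e=[44,-24,12] → ·
    (2,3)@(5, 7): e=[32,-16,16] → ·
    (4,3)@(9, 7): e=[8,0,24] → #  [on edge]
    (5,3)@(11, 7): e=[-4,8,28] → ·
  covered (5 px):
    · · · · · ·
    # # · · · ·
    · # # · · ·
    · · · · # ·
    · · · · · ·
    · · · · · ·
    · · · · · ·

Final: [2,0,6]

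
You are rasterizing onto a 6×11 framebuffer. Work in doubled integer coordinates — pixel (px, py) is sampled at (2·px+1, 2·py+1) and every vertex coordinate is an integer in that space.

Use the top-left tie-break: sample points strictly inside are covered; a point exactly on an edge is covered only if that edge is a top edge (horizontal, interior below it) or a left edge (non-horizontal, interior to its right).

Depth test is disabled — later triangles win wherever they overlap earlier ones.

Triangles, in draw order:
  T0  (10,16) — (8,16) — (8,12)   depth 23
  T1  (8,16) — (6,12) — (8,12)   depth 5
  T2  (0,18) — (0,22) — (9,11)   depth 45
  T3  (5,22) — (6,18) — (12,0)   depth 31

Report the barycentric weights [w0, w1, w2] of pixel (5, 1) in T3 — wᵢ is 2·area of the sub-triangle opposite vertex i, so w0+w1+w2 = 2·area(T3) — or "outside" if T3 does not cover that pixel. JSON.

T0:
  2·area = 8
  edge (10, 16)→(8, 16): d=(-2,0) right/bottom  bias=-1
  edge (8, 16)→(8, 12): d=(0,-4) top-left  bias=+0
  edge (8, 12)→(10, 16): d=(2,4) right/bottom  bias=-1
    (4,7)@(9, 15): e=[2,4,2] → █
    (5,7)@(11, 15): e=[2,12,-6] → ·
    (4,8)@(9, 17): e=[-2,4,6] → ·
  covered (1 px):
    · · · · · ·
    · · · · · ·
    · · · · · ·
    · · · · · ·
    · · · · · ·
    · · · · · ·
    · · · · · ·
    · · · · █ ·
    · · · · · ·
    · · · · · ·
    · · · · · ·
T1:
  2·area = 8
  edge (8, 16)→(6, 12): d=(-2,-4) top-left  bias=+0
  edge (6, 12)→(8, 12): d=(2,0) top-left  bias=+0
  edge (8, 12)→(8, 16): d=(0,4) right/bottom  bias=-1
    (3,6)@(7, 13): e=[2,2,4] → █
    (4,6)@(9, 13): e=[10,2,-4] → ·
    (3,7)@(7, 15): e=[-2,6,4] → ·
  covered (1 px):
    · · · · · ·
    · · · · · ·
    · · · · · ·
    · · · · · ·
    · · · · · ·
    · · · · · ·
    · · · █ · ·
    · · · · · ·
    · · · · · ·
    · · · · · ·
    · · · · · ·
T2:
  2·area = 36  (B↔C swapped to make it positive)
  edge (0, 18)→(9, 11): d=(9,-7) top-left  bias=+0
  edge (9, 11)→(0, 22): d=(-9,11) right/bottom  bias=-1
  edge (0, 22)→(0, 18): d=(0,-4) top-left  bias=+0
    (4,5)@(9, 11): e=[0,0,36] → ·  [on edge]
    (3,6)@(7, 13): e=[4,4,28] → █
    (4,6)@(9, 13): e=[18,-18,36] → ·
    (2,7)@(5, 15): e=[8,8,20] → █
    (3,7)@(7, 15): e=[22,-14,28] → ·
    (1,8)@(3, 17): e=[12,12,12] → █
    (2,8)@(5, 17): e=[26,-10,20] → ·
    (0,9)@(1, 19): e=[16,16,4] → █
    (1,9)@(3, 19): e=[30,-6,12] → ·
    (0,10)@(1, 21): e=[34,-2,4] → ·
  covered (4 px):
    · · · · · ·
    · · · · · ·
    · · · · · ·
    · · · · · ·
    · · · · · ·
    · · · · · ·
    · · · █ · ·
    · · █ · · ·
    · █ · · · ·
    █ · · · · ·
    · · · · · ·
T3:
  2·area = 6
  edge (5, 22)→(6, 18): d=(1,-4) top-left  bias=+0
  edge (6, 18)→(12, 0): d=(6,-18) top-left  bias=+0
  edge (12, 0)→(5, 22): d=(-7,22) right/bottom  bias=-1
    (5,1)@(11, 3): e=[5,0,1] → █  [on edge]
    (5,2)@(11, 5): e=[7,12,-13] → ·
    (4,4)@(9, 9): e=[3,0,3] → █  [on edge]
    (5,4)@(11, 9): e=[11,36,-41] → ·
    (4,5)@(9, 11): e=[5,12,-11] → ·
    (3,7)@(7, 15): e=[1,0,5] → █  [on edge]
    (4,7)@(9, 15): e=[9,36,-39] → ·
    (3,8)@(7, 17): e=[3,12,-9] → ·
    (2,10)@(5, 21): e=[-1,0,7] → ·  [on edge]
  covered (3 px):
    · · · · · ·
    · · · · · █
    · · · · · ·
    · · · · · ·
    · · · · █ ·
    · · · · · ·
    · · · · · ·
    · · · █ · ·
    · · · · · ·
    · · · · · ·
    · · · · · ·

Answer: [0,1,5]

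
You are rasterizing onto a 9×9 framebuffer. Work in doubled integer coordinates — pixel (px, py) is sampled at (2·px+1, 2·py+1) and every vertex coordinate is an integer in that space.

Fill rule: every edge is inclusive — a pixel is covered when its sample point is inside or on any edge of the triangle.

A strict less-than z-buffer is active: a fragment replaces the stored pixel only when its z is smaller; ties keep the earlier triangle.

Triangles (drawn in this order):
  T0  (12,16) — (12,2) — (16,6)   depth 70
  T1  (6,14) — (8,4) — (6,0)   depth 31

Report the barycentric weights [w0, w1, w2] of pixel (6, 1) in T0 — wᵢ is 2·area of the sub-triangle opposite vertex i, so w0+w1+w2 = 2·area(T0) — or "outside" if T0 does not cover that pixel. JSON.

T0:
  2·area = 56
  edge (12, 16)→(12, 2): d=(0,-14) inclusive
  edge (12, 2)→(16, 6): d=(4,4) inclusive
  edge (16, 6)→(12, 16): d=(-4,10) inclusive
    (5,0)@(11, 1): e=[-14,0,70] → .  [on edge]
    (6,1)@(13, 3): e=[14,0,42] → X  [on edge]
    (7,1)@(15, 3): e=[42,-8,22] → .
    (6,2)@(13, 5): e=[14,8,34] → X
    (7,2)@(15, 5): e=[42,0,14] → X  [on edge]
    (8,2)@(17, 5): e=[70,-8,-6] → .
    (6,3)@(13, 7): e=[14,16,26] → X
    (8,3)@(17, 7): e=[70,0,-14] → .  [on edge]
    (6,4)@(13, 9): e=[14,24,18] → X
    (7,4)@(15, 9): e=[42,16,-2] → .
    (6,5)@(13, 11): e=[14,32,10] → X
    (7,5)@(15, 11): e=[42,24,-10] → .
  covered (8 px):
    . . . . . . . . .
    . . . . . . X . .
    . . . . . . X X .
    . . . . . . X X .
    . . . . . . X . .
    . . . . . . X . .
    . . . . . . X . .
    . . . . . . . . .
    . . . . . . . . .
T1:
  2·area = 28  (B↔C swapped to make it positive)
  edge (6, 14)→(6, 0): d=(0,-14) inclusive
  edge (6, 0)→(8, 4): d=(2,4) inclusive
  edge (8, 4)→(6, 14): d=(-2,10) inclusive
    (3,1)@(7, 3): e=[14,2,12] → X
    (4,1)@(9, 3): e=[42,-6,-8] → .
    (3,2)@(7, 5): e=[14,6,8] → X
    (4,2)@(9, 5): e=[42,-2,-12] → .
    (3,3)@(7, 7): e=[14,10,4] → X
    (4,3)@(9, 7): e=[42,2,-16] → .
    (3,4)@(7, 9): e=[14,14,0] → X  [on edge]
    (4,4)@(9, 9): e=[42,6,-20] → .
    (3,5)@(7, 11): e=[14,18,-4] → .
  covered (4 px):
    . . . . . . . . .
    . . . X . . . . .
    . . . X . . . . .
    . . . X . . . . .
    . . . X . . . . .
    . . . . . . . . .
    . . . . . . . . .
    . . . . . . . . .
    . . . . . . . . .

Result: [0,42,14]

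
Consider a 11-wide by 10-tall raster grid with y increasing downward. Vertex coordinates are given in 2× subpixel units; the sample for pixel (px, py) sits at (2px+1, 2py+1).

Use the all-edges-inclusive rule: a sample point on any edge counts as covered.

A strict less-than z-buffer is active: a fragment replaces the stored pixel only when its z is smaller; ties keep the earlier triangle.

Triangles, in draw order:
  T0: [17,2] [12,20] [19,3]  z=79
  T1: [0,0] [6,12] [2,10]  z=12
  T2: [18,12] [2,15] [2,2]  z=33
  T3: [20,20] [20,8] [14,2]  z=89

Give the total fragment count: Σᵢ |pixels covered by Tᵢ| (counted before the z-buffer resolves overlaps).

T0:
  2·area = 41  (B↔C swapped to make it positive)
  edge (17, 2)→(19, 3): d=(2,1) inclusive
  edge (19, 3)→(12, 20): d=(-7,17) inclusive
  edge (12, 20)→(17, 2): d=(5,-18) inclusive
    (7,0)@(15, 1): e=[0,82,-41] → ·  [on edge]
    (8,1)@(17, 3): e=[2,34,5] → #
    (9,1)@(19, 3): e=[0,0,41] → #  [on edge]
    (10,1)@(21, 3): e=[-2,-34,77] → ·
    (8,2)@(17, 5): e=[6,20,15] → #
    (9,2)@(19, 5): e=[4,-14,51] → ·
    (8,3)@(17, 7): e=[10,6,25] → #
    (9,3)@(19, 7): e=[8,-28,61] → ·
    (8,4)@(17, 9): e=[14,-8,35] → ·
    (7,5)@(15, 11): e=[20,12,9] → #
    (8,5)@(17, 11): e=[18,-22,45] → ·
    (7,6)@(15, 13): e=[24,-2,19] → ·
  covered (6 px):
    · · · · · · · · · · ·
    · · · · · · · · # # ·
    · · · · · · · · # · ·
    · · · · · · · · # · ·
    · · · · · · · · · · ·
    · · · · · · · # · · ·
    · · · · · · · · · · ·
    · · · · · · · · · · ·
    · · · · · · # · · · ·
    · · · · · · · · · · ·
T1:
  2·area = 36
  edge (0, 0)→(6, 12): d=(6,12) inclusive
  edge (6, 12)→(2, 10): d=(-4,-2) inclusive
  edge (2, 10)→(0, 0): d=(-2,-10) inclusive
    (0,1)@(1, 3): e=[6,26,4] → #
    (1,1)@(3, 3): e=[-18,30,24] → ·
    (0,2)@(1, 5): e=[18,18,0] → #  [on edge]
    (1,2)@(3, 5): e=[-6,22,20] → ·
    (0,3)@(1, 7): e=[30,10,-4] → ·
    (1,3)@(3, 7): e=[6,14,16] → #
    (2,3)@(5, 7): e=[-18,18,36] → ·
    (1,4)@(3, 9): e=[18,6,12] → #
    (2,4)@(5, 9): e=[-6,10,32] → ·
    (1,5)@(3, 11): e=[30,-2,8] → ·
    (2,5)@(5, 11): e=[6,2,28] → #
    (3,5)@(7, 11): e=[-18,6,48] → ·
    (1,7)@(3, 15): e=[54,-18,0] → ·  [on edge]
  covered (5 px):
    · · · · · · · · · · ·
    # · · · · · · · · · ·
    # · · · · · · · · · ·
    · # · · · · · · · · ·
    · # · · · · · · · · ·
    · · # · · · · · · · ·
    · · · · · · · · · · ·
    · · · · · · · · · · ·
    · · · · · · · · · · ·
    · · · · · · · · · · ·
T2:
  2·area = 208
  edge (18, 12)→(2, 15): d=(-16,3) inclusive
  edge (2, 15)→(2, 2): d=(0,-13) inclusive
  edge (2, 2)→(18, 12): d=(16,10) inclusive
    (1,1)@(3, 3): e=[189,13,6] → #
    (2,1)@(5, 3): e=[183,39,-14] → ·
    (1,2)@(3, 5): e=[157,13,38] → #
    (2,2)@(5, 5): e=[151,39,18] → #
    (3,2)@(7, 5): e=[145,65,-2] → ·
    (1,3)@(3, 7): e=[125,13,70] → #
    (3,3)@(7, 7): e=[113,65,30] → #
    (4,3)@(9, 7): e=[107,91,10] → #
    (5,3)@(11, 7): e=[101,117,-10] → ·
    (1,4)@(3, 9): e=[93,13,102] → #
    (5,4)@(11, 9): e=[69,117,22] → #
    (6,4)@(13, 9): e=[63,143,2] → #
  covered (25 px):
    · · · · · · · · · · ·
    · # · · · · · · · · ·
    · # # · · · · · · · ·
    · # # # # · · · · · ·
    · # # # # # # · · · ·
    · # # # # # # # · · ·
    · # # # # # · · · · ·
    · · · · · · · · · · ·
    · · · · · · · · · · ·
    · · · · · · · · · · ·
T3:
  2·area = 72  (B↔C swapped to make it positive)
  edge (20, 20)→(14, 2): d=(-6,-18) inclusive
  edge (14, 2)→(20, 8): d=(6,6) inclusive
  edge (20, 8)→(20, 20): d=(0,12) inclusive
    (6,0)@(13, 1): e=[-12,0,84] → ·  [on edge]
    (7,1)@(15, 3): e=[12,0,60] → #  [on edge]
    (8,1)@(17, 3): e=[48,-12,36] → ·
    (7,2)@(15, 5): e=[0,12,60] → #  [on edge]
    (8,2)@(17, 5): e=[36,0,36] → #  [on edge]
    (9,2)@(19, 5): e=[72,-12,12] → ·
    (7,3)@(15, 7): e=[-12,24,60] → ·
    (8,3)@(17, 7): e=[24,12,36] → #
    (9,3)@(19, 7): e=[60,0,12] → #  [on edge]
    (10,3)@(21, 7): e=[96,-12,-12] → ·
    (8,4)@(17, 9): e=[12,24,36] → #
    (10,4)@(21, 9): e=[84,0,-12] → ·  [on edge]
    (8,5)@(17, 11): e=[0,36,36] → #  [on edge]
    (9,8)@(19, 17): e=[0,60,12] → #  [on edge]
  covered (12 px):
    · · · · · · · · · · ·
    · · · · · · · # · · ·
    · · · · · · · # # · ·
    · · · · · · · · # # ·
    · · · · · · · · # # ·
    · · · · · · · · # # ·
    · · · · · · · · · # ·
    · · · · · · · · · # ·
    · · · · · · · · · # ·
    · · · · · · · · · · ·

Final: 48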